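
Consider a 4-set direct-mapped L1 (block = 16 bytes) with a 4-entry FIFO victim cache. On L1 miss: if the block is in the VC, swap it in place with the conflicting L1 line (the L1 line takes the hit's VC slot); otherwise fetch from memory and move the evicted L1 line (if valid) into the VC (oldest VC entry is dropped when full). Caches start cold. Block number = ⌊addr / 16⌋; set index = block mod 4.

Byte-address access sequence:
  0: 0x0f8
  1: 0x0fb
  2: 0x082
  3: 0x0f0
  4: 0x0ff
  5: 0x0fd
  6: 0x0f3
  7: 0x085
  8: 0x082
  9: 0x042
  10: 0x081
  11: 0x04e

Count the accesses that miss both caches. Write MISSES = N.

0: 0xf8 (blk 15, set 3) → MISS  vc=[]
1: 0xfb (blk 15, set 3) → L1-HIT  vc=[]
2: 0x82 (blk 8, set 0) → MISS  vc=[]
3: 0xf0 (blk 15, set 3) → L1-HIT  vc=[]
4: 0xff (blk 15, set 3) → L1-HIT  vc=[]
5: 0xfd (blk 15, set 3) → L1-HIT  vc=[]
6: 0xf3 (blk 15, set 3) → L1-HIT  vc=[]
7: 0x85 (blk 8, set 0) → L1-HIT  vc=[]
8: 0x82 (blk 8, set 0) → L1-HIT  vc=[]
9: 0x42 (blk 4, set 0) → MISS  vc=[8]
10: 0x81 (blk 8, set 0) → VC-HIT  vc=[4]
11: 0x4e (blk 4, set 0) → VC-HIT  vc=[8]

MISSES = 3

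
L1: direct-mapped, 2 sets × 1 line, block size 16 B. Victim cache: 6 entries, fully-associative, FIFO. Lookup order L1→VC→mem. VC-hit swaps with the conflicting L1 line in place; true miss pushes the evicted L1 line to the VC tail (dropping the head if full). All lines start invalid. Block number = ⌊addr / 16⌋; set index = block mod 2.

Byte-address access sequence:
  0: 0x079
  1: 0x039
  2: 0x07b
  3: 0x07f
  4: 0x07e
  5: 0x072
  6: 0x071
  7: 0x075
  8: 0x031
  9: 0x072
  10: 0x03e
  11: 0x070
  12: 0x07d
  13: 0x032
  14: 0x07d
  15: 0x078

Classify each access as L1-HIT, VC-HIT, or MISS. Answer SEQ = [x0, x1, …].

SEQ = [MISS, MISS, VC-HIT, L1-HIT, L1-HIT, L1-HIT, L1-HIT, L1-HIT, VC-HIT, VC-HIT, VC-HIT, VC-HIT, L1-HIT, VC-HIT, VC-HIT, L1-HIT]

0: 0x79 (blk 7, set 1) → MISS  vc=[]
1: 0x39 (blk 3, set 1) → MISS  vc=[7]
2: 0x7b (blk 7, set 1) → VC-HIT  vc=[3]
3: 0x7f (blk 7, set 1) → L1-HIT  vc=[3]
4: 0x7e (blk 7, set 1) → L1-HIT  vc=[3]
5: 0x72 (blk 7, set 1) → L1-HIT  vc=[3]
6: 0x71 (blk 7, set 1) → L1-HIT  vc=[3]
7: 0x75 (blk 7, set 1) → L1-HIT  vc=[3]
8: 0x31 (blk 3, set 1) → VC-HIT  vc=[7]
9: 0x72 (blk 7, set 1) → VC-HIT  vc=[3]
10: 0x3e (blk 3, set 1) → VC-HIT  vc=[7]
11: 0x70 (blk 7, set 1) → VC-HIT  vc=[3]
12: 0x7d (blk 7, set 1) → L1-HIT  vc=[3]
13: 0x32 (blk 3, set 1) → VC-HIT  vc=[7]
14: 0x7d (blk 7, set 1) → VC-HIT  vc=[3]
15: 0x78 (blk 7, set 1) → L1-HIT  vc=[3]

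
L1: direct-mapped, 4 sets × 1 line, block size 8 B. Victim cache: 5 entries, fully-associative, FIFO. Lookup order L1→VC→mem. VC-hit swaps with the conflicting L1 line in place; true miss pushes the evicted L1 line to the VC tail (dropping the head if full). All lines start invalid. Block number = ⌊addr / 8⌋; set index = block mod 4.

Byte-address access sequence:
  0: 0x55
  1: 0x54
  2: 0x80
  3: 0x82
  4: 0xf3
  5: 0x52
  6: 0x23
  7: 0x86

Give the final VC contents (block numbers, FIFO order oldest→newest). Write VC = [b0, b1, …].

VC = [30, 4]

  [0] addr=0x55 blk=10 s=2: MISS | VC []
  [1] addr=0x54 blk=10 s=2: L1-HIT | VC []
  [2] addr=0x80 blk=16 s=0: MISS | VC []
  [3] addr=0x82 blk=16 s=0: L1-HIT | VC []
  [4] addr=0xf3 blk=30 s=2: MISS | VC [10]
  [5] addr=0x52 blk=10 s=2: VC-HIT | VC [30]
  [6] addr=0x23 blk=4 s=0: MISS | VC [30, 16]
  [7] addr=0x86 blk=16 s=0: VC-HIT | VC [30, 4]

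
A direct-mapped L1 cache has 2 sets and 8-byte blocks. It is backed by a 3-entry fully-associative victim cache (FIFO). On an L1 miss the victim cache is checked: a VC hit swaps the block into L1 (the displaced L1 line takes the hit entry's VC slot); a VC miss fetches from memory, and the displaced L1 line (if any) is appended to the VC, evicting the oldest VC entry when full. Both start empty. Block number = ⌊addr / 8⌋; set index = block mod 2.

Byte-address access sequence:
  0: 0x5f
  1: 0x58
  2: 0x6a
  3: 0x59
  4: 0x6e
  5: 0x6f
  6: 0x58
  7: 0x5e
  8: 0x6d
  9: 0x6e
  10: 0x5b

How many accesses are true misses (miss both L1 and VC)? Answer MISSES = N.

MISSES = 2

0: 0x5f (blk 11, set 1) → MISS  vc=[]
1: 0x58 (blk 11, set 1) → L1-HIT  vc=[]
2: 0x6a (blk 13, set 1) → MISS  vc=[11]
3: 0x59 (blk 11, set 1) → VC-HIT  vc=[13]
4: 0x6e (blk 13, set 1) → VC-HIT  vc=[11]
5: 0x6f (blk 13, set 1) → L1-HIT  vc=[11]
6: 0x58 (blk 11, set 1) → VC-HIT  vc=[13]
7: 0x5e (blk 11, set 1) → L1-HIT  vc=[13]
8: 0x6d (blk 13, set 1) → VC-HIT  vc=[11]
9: 0x6e (blk 13, set 1) → L1-HIT  vc=[11]
10: 0x5b (blk 11, set 1) → VC-HIT  vc=[13]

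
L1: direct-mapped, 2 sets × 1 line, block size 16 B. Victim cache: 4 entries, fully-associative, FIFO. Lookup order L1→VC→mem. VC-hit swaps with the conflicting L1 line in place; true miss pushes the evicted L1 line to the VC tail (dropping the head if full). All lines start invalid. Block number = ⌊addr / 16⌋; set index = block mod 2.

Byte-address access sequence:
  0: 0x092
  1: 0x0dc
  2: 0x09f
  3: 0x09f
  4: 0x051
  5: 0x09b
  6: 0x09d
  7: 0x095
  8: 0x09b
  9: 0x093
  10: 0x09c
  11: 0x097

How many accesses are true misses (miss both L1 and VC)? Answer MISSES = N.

#0 0x92→b9/s1 MISS; vc=[]
#1 0xdc→b13/s1 MISS; vc=[9]
#2 0x9f→b9/s1 VC-HIT; vc=[13]
#3 0x9f→b9/s1 L1-HIT; vc=[13]
#4 0x51→b5/s1 MISS; vc=[13,9]
#5 0x9b→b9/s1 VC-HIT; vc=[13,5]
#6 0x9d→b9/s1 L1-HIT; vc=[13,5]
#7 0x95→b9/s1 L1-HIT; vc=[13,5]
#8 0x9b→b9/s1 L1-HIT; vc=[13,5]
#9 0x93→b9/s1 L1-HIT; vc=[13,5]
#10 0x9c→b9/s1 L1-HIT; vc=[13,5]
#11 0x97→b9/s1 L1-HIT; vc=[13,5]

MISSES = 3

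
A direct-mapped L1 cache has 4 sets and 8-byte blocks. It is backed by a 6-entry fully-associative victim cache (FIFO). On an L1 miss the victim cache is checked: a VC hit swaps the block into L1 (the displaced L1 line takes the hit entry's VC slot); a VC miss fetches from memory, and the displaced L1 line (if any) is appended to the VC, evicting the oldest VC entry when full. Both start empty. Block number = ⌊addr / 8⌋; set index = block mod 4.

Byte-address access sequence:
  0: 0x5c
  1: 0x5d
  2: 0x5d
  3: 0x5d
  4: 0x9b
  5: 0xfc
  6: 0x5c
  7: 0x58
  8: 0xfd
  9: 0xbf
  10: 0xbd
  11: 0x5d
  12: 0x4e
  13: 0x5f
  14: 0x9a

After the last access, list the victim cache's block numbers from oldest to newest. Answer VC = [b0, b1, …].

#0 0x5c→b11/s3 MISS; vc=[]
#1 0x5d→b11/s3 L1-HIT; vc=[]
#2 0x5d→b11/s3 L1-HIT; vc=[]
#3 0x5d→b11/s3 L1-HIT; vc=[]
#4 0x9b→b19/s3 MISS; vc=[11]
#5 0xfc→b31/s3 MISS; vc=[11,19]
#6 0x5c→b11/s3 VC-HIT; vc=[31,19]
#7 0x58→b11/s3 L1-HIT; vc=[31,19]
#8 0xfd→b31/s3 VC-HIT; vc=[11,19]
#9 0xbf→b23/s3 MISS; vc=[11,19,31]
#10 0xbd→b23/s3 L1-HIT; vc=[11,19,31]
#11 0x5d→b11/s3 VC-HIT; vc=[23,19,31]
#12 0x4e→b9/s1 MISS; vc=[23,19,31]
#13 0x5f→b11/s3 L1-HIT; vc=[23,19,31]
#14 0x9a→b19/s3 VC-HIT; vc=[23,11,31]

VC = [23, 11, 31]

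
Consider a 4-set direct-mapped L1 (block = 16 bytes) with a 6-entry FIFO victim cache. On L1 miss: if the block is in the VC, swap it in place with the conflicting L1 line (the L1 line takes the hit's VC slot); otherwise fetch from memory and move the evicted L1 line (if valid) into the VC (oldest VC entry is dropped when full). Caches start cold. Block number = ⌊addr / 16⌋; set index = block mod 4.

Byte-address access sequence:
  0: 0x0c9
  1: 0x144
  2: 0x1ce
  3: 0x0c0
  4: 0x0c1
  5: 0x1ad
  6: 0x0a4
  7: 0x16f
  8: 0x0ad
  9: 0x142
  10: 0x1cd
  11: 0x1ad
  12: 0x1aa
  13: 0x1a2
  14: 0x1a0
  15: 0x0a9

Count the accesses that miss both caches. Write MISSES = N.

  [0] addr=0xc9 blk=12 s=0: MISS | VC []
  [1] addr=0x144 blk=20 s=0: MISS | VC [12]
  [2] addr=0x1ce blk=28 s=0: MISS | VC [12, 20]
  [3] addr=0xc0 blk=12 s=0: VC-HIT | VC [28, 20]
  [4] addr=0xc1 blk=12 s=0: L1-HIT | VC [28, 20]
  [5] addr=0x1ad blk=26 s=2: MISS | VC [28, 20]
  [6] addr=0xa4 blk=10 s=2: MISS | VC [28, 20, 26]
  [7] addr=0x16f blk=22 s=2: MISS | VC [28, 20, 26, 10]
  [8] addr=0xad blk=10 s=2: VC-HIT | VC [28, 20, 26, 22]
  [9] addr=0x142 blk=20 s=0: VC-HIT | VC [28, 12, 26, 22]
  [10] addr=0x1cd blk=28 s=0: VC-HIT | VC [20, 12, 26, 22]
  [11] addr=0x1ad blk=26 s=2: VC-HIT | VC [20, 12, 10, 22]
  [12] addr=0x1aa blk=26 s=2: L1-HIT | VC [20, 12, 10, 22]
  [13] addr=0x1a2 blk=26 s=2: L1-HIT | VC [20, 12, 10, 22]
  [14] addr=0x1a0 blk=26 s=2: L1-HIT | VC [20, 12, 10, 22]
  [15] addr=0xa9 blk=10 s=2: VC-HIT | VC [20, 12, 26, 22]

MISSES = 6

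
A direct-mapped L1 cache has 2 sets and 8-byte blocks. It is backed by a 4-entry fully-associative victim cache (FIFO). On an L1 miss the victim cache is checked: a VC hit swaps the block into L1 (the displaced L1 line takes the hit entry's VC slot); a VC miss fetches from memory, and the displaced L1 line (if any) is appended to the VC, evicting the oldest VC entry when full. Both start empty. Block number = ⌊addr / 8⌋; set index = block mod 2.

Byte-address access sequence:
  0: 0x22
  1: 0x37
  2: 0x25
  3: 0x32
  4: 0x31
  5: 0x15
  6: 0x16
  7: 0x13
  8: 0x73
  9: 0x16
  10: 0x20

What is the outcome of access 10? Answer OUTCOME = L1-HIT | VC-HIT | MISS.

OUTCOME = VC-HIT

  [0] addr=0x22 blk=4 s=0: MISS | VC []
  [1] addr=0x37 blk=6 s=0: MISS | VC [4]
  [2] addr=0x25 blk=4 s=0: VC-HIT | VC [6]
  [3] addr=0x32 blk=6 s=0: VC-HIT | VC [4]
  [4] addr=0x31 blk=6 s=0: L1-HIT | VC [4]
  [5] addr=0x15 blk=2 s=0: MISS | VC [4, 6]
  [6] addr=0x16 blk=2 s=0: L1-HIT | VC [4, 6]
  [7] addr=0x13 blk=2 s=0: L1-HIT | VC [4, 6]
  [8] addr=0x73 blk=14 s=0: MISS | VC [4, 6, 2]
  [9] addr=0x16 blk=2 s=0: VC-HIT | VC [4, 6, 14]
  [10] addr=0x20 blk=4 s=0: VC-HIT | VC [2, 6, 14]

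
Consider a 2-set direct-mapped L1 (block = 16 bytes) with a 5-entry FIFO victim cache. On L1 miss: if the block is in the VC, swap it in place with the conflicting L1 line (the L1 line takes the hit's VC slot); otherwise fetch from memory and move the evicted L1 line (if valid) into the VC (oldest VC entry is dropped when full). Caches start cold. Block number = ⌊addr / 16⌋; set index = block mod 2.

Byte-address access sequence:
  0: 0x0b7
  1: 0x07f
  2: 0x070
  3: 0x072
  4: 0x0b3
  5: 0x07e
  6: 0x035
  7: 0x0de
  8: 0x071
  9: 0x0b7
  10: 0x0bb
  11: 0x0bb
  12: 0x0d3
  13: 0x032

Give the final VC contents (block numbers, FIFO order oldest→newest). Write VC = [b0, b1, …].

#0 0xb7→b11/s1 MISS; vc=[]
#1 0x7f→b7/s1 MISS; vc=[11]
#2 0x70→b7/s1 L1-HIT; vc=[11]
#3 0x72→b7/s1 L1-HIT; vc=[11]
#4 0xb3→b11/s1 VC-HIT; vc=[7]
#5 0x7e→b7/s1 VC-HIT; vc=[11]
#6 0x35→b3/s1 MISS; vc=[11,7]
#7 0xde→b13/s1 MISS; vc=[11,7,3]
#8 0x71→b7/s1 VC-HIT; vc=[11,13,3]
#9 0xb7→b11/s1 VC-HIT; vc=[7,13,3]
#10 0xbb→b11/s1 L1-HIT; vc=[7,13,3]
#11 0xbb→b11/s1 L1-HIT; vc=[7,13,3]
#12 0xd3→b13/s1 VC-HIT; vc=[7,11,3]
#13 0x32→b3/s1 VC-HIT; vc=[7,11,13]

VC = [7, 11, 13]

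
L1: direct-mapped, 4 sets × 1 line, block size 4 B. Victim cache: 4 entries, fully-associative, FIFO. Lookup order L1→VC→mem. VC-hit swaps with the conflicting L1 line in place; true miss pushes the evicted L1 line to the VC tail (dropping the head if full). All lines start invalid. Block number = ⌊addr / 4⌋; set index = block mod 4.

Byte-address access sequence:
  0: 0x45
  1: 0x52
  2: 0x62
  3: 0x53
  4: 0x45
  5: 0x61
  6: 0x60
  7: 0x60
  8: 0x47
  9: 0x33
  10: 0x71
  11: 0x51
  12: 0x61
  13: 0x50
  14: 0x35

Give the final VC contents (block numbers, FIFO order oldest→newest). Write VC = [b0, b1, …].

VC = [28, 24, 12, 17]

  [0] addr=0x45 blk=17 s=1: MISS | VC []
  [1] addr=0x52 blk=20 s=0: MISS | VC []
  [2] addr=0x62 blk=24 s=0: MISS | VC [20]
  [3] addr=0x53 blk=20 s=0: VC-HIT | VC [24]
  [4] addr=0x45 blk=17 s=1: L1-HIT | VC [24]
  [5] addr=0x61 blk=24 s=0: VC-HIT | VC [20]
  [6] addr=0x60 blk=24 s=0: L1-HIT | VC [20]
  [7] addr=0x60 blk=24 s=0: L1-HIT | VC [20]
  [8] addr=0x47 blk=17 s=1: L1-HIT | VC [20]
  [9] addr=0x33 blk=12 s=0: MISS | VC [20, 24]
  [10] addr=0x71 blk=28 s=0: MISS | VC [20, 24, 12]
  [11] addr=0x51 blk=20 s=0: VC-HIT | VC [28, 24, 12]
  [12] addr=0x61 blk=24 s=0: VC-HIT | VC [28, 20, 12]
  [13] addr=0x50 blk=20 s=0: VC-HIT | VC [28, 24, 12]
  [14] addr=0x35 blk=13 s=1: MISS | VC [28, 24, 12, 17]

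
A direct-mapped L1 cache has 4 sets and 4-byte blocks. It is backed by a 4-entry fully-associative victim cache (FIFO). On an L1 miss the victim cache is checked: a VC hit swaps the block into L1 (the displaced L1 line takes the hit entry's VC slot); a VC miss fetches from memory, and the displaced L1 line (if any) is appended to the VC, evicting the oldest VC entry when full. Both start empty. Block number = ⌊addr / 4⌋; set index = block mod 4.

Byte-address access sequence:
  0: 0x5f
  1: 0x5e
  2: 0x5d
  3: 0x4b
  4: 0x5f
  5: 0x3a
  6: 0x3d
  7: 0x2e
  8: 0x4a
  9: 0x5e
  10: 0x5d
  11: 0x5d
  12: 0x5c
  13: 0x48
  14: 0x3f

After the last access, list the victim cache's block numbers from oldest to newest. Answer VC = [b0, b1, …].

VC = [14, 11, 23]

0: 0x5f (blk 23, set 3) → MISS  vc=[]
1: 0x5e (blk 23, set 3) → L1-HIT  vc=[]
2: 0x5d (blk 23, set 3) → L1-HIT  vc=[]
3: 0x4b (blk 18, set 2) → MISS  vc=[]
4: 0x5f (blk 23, set 3) → L1-HIT  vc=[]
5: 0x3a (blk 14, set 2) → MISS  vc=[18]
6: 0x3d (blk 15, set 3) → MISS  vc=[18, 23]
7: 0x2e (blk 11, set 3) → MISS  vc=[18, 23, 15]
8: 0x4a (blk 18, set 2) → VC-HIT  vc=[14, 23, 15]
9: 0x5e (blk 23, set 3) → VC-HIT  vc=[14, 11, 15]
10: 0x5d (blk 23, set 3) → L1-HIT  vc=[14, 11, 15]
11: 0x5d (blk 23, set 3) → L1-HIT  vc=[14, 11, 15]
12: 0x5c (blk 23, set 3) → L1-HIT  vc=[14, 11, 15]
13: 0x48 (blk 18, set 2) → L1-HIT  vc=[14, 11, 15]
14: 0x3f (blk 15, set 3) → VC-HIT  vc=[14, 11, 23]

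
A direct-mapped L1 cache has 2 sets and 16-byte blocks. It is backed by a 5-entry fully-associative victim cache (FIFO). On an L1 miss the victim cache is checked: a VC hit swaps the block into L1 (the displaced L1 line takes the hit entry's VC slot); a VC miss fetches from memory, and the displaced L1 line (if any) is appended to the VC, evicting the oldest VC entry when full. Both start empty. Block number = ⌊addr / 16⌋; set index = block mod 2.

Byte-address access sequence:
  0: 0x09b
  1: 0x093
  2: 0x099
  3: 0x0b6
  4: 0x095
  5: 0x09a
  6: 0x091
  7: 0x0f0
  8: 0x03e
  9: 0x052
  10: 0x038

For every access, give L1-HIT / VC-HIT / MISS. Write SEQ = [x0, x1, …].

#0 0x9b→b9/s1 MISS; vc=[]
#1 0x93→b9/s1 L1-HIT; vc=[]
#2 0x99→b9/s1 L1-HIT; vc=[]
#3 0xb6→b11/s1 MISS; vc=[9]
#4 0x95→b9/s1 VC-HIT; vc=[11]
#5 0x9a→b9/s1 L1-HIT; vc=[11]
#6 0x91→b9/s1 L1-HIT; vc=[11]
#7 0xf0→b15/s1 MISS; vc=[11,9]
#8 0x3e→b3/s1 MISS; vc=[11,9,15]
#9 0x52→b5/s1 MISS; vc=[11,9,15,3]
#10 0x38→b3/s1 VC-HIT; vc=[11,9,15,5]

SEQ = [MISS, L1-HIT, L1-HIT, MISS, VC-HIT, L1-HIT, L1-HIT, MISS, MISS, MISS, VC-HIT]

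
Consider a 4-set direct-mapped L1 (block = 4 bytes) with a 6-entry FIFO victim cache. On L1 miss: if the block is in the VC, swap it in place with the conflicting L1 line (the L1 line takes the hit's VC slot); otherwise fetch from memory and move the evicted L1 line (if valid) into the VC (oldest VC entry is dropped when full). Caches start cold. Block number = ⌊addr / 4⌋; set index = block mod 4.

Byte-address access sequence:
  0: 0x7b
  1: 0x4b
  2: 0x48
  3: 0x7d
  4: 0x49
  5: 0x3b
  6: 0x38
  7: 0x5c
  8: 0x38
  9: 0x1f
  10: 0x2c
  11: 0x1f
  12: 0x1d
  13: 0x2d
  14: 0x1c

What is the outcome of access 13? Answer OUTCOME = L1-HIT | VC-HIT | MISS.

0: 0x7b (blk 30, set 2) → MISS  vc=[]
1: 0x4b (blk 18, set 2) → MISS  vc=[30]
2: 0x48 (blk 18, set 2) → L1-HIT  vc=[30]
3: 0x7d (blk 31, set 3) → MISS  vc=[30]
4: 0x49 (blk 18, set 2) → L1-HIT  vc=[30]
5: 0x3b (blk 14, set 2) → MISS  vc=[30, 18]
6: 0x38 (blk 14, set 2) → L1-HIT  vc=[30, 18]
7: 0x5c (blk 23, set 3) → MISS  vc=[30, 18, 31]
8: 0x38 (blk 14, set 2) → L1-HIT  vc=[30, 18, 31]
9: 0x1f (blk 7, set 3) → MISS  vc=[30, 18, 31, 23]
10: 0x2c (blk 11, set 3) → MISS  vc=[30, 18, 31, 23, 7]
11: 0x1f (blk 7, set 3) → VC-HIT  vc=[30, 18, 31, 23, 11]
12: 0x1d (blk 7, set 3) → L1-HIT  vc=[30, 18, 31, 23, 11]
13: 0x2d (blk 11, set 3) → VC-HIT  vc=[30, 18, 31, 23, 7]
14: 0x1c (blk 7, set 3) → VC-HIT  vc=[30, 18, 31, 23, 11]

OUTCOME = VC-HIT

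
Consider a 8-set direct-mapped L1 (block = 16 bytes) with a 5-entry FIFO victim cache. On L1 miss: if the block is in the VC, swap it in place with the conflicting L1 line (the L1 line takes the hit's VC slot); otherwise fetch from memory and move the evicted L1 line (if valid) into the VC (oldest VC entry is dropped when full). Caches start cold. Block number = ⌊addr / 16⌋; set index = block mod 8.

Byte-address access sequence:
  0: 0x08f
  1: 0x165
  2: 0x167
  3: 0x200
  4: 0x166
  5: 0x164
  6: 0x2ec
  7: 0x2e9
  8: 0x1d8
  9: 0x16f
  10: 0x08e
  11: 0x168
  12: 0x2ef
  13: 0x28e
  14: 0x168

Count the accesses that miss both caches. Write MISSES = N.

  [0] addr=0x8f blk=8 s=0: MISS | VC []
  [1] addr=0x165 blk=22 s=6: MISS | VC []
  [2] addr=0x167 blk=22 s=6: L1-HIT | VC []
  [3] addr=0x200 blk=32 s=0: MISS | VC [8]
  [4] addr=0x166 blk=22 s=6: L1-HIT | VC [8]
  [5] addr=0x164 blk=22 s=6: L1-HIT | VC [8]
  [6] addr=0x2ec blk=46 s=6: MISS | VC [8, 22]
  [7] addr=0x2e9 blk=46 s=6: L1-HIT | VC [8, 22]
  [8] addr=0x1d8 blk=29 s=5: MISS | VC [8, 22]
  [9] addr=0x16f blk=22 s=6: VC-HIT | VC [8, 46]
  [10] addr=0x8e blk=8 s=0: VC-HIT | VC [32, 46]
  [11] addr=0x168 blk=22 s=6: L1-HIT | VC [32, 46]
  [12] addr=0x2ef blk=46 s=6: VC-HIT | VC [32, 22]
  [13] addr=0x28e blk=40 s=0: MISS | VC [32, 22, 8]
  [14] addr=0x168 blk=22 s=6: VC-HIT | VC [32, 46, 8]

MISSES = 6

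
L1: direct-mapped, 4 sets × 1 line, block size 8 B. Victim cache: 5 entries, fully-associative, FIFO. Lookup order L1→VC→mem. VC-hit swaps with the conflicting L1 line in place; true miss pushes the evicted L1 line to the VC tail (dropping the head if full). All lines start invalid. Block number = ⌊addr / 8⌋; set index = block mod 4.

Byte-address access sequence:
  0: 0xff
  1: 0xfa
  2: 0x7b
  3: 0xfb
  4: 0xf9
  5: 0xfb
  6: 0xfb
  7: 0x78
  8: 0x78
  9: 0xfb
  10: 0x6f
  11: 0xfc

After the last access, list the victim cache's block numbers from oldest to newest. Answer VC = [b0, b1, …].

0: 0xff (blk 31, set 3) → MISS  vc=[]
1: 0xfa (blk 31, set 3) → L1-HIT  vc=[]
2: 0x7b (blk 15, set 3) → MISS  vc=[31]
3: 0xfb (blk 31, set 3) → VC-HIT  vc=[15]
4: 0xf9 (blk 31, set 3) → L1-HIT  vc=[15]
5: 0xfb (blk 31, set 3) → L1-HIT  vc=[15]
6: 0xfb (blk 31, set 3) → L1-HIT  vc=[15]
7: 0x78 (blk 15, set 3) → VC-HIT  vc=[31]
8: 0x78 (blk 15, set 3) → L1-HIT  vc=[31]
9: 0xfb (blk 31, set 3) → VC-HIT  vc=[15]
10: 0x6f (blk 13, set 1) → MISS  vc=[15]
11: 0xfc (blk 31, set 3) → L1-HIT  vc=[15]

VC = [15]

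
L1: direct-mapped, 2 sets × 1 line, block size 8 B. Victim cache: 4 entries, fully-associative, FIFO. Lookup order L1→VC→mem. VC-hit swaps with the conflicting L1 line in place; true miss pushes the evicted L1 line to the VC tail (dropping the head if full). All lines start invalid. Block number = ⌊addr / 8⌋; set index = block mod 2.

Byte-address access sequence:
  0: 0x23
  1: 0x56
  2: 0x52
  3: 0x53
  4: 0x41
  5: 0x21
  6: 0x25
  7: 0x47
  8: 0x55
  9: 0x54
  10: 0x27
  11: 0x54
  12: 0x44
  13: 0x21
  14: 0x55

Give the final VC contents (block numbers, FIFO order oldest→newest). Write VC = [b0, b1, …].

0: 0x23 (blk 4, set 0) → MISS  vc=[]
1: 0x56 (blk 10, set 0) → MISS  vc=[4]
2: 0x52 (blk 10, set 0) → L1-HIT  vc=[4]
3: 0x53 (blk 10, set 0) → L1-HIT  vc=[4]
4: 0x41 (blk 8, set 0) → MISS  vc=[4, 10]
5: 0x21 (blk 4, set 0) → VC-HIT  vc=[8, 10]
6: 0x25 (blk 4, set 0) → L1-HIT  vc=[8, 10]
7: 0x47 (blk 8, set 0) → VC-HIT  vc=[4, 10]
8: 0x55 (blk 10, set 0) → VC-HIT  vc=[4, 8]
9: 0x54 (blk 10, set 0) → L1-HIT  vc=[4, 8]
10: 0x27 (blk 4, set 0) → VC-HIT  vc=[10, 8]
11: 0x54 (blk 10, set 0) → VC-HIT  vc=[4, 8]
12: 0x44 (blk 8, set 0) → VC-HIT  vc=[4, 10]
13: 0x21 (blk 4, set 0) → VC-HIT  vc=[8, 10]
14: 0x55 (blk 10, set 0) → VC-HIT  vc=[8, 4]

VC = [8, 4]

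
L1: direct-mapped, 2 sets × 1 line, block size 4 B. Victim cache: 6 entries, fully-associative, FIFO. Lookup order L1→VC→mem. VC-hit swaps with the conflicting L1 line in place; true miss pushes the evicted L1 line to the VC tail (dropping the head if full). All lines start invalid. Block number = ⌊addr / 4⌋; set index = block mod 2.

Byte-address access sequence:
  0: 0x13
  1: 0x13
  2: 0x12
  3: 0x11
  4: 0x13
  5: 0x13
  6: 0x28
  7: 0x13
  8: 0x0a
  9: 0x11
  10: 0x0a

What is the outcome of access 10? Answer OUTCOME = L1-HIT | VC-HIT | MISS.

OUTCOME = VC-HIT

  [0] addr=0x13 blk=4 s=0: MISS | VC []
  [1] addr=0x13 blk=4 s=0: L1-HIT | VC []
  [2] addr=0x12 blk=4 s=0: L1-HIT | VC []
  [3] addr=0x11 blk=4 s=0: L1-HIT | VC []
  [4] addr=0x13 blk=4 s=0: L1-HIT | VC []
  [5] addr=0x13 blk=4 s=0: L1-HIT | VC []
  [6] addr=0x28 blk=10 s=0: MISS | VC [4]
  [7] addr=0x13 blk=4 s=0: VC-HIT | VC [10]
  [8] addr=0xa blk=2 s=0: MISS | VC [10, 4]
  [9] addr=0x11 blk=4 s=0: VC-HIT | VC [10, 2]
  [10] addr=0xa blk=2 s=0: VC-HIT | VC [10, 4]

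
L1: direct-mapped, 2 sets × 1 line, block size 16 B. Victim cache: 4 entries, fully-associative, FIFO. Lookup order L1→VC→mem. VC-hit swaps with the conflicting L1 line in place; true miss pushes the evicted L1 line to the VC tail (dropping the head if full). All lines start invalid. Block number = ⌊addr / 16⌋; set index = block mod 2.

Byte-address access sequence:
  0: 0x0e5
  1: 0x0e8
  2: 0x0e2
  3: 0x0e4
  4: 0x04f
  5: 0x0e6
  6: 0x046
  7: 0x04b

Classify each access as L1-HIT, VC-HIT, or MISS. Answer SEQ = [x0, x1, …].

SEQ = [MISS, L1-HIT, L1-HIT, L1-HIT, MISS, VC-HIT, VC-HIT, L1-HIT]

0: 0xe5 (blk 14, set 0) → MISS  vc=[]
1: 0xe8 (blk 14, set 0) → L1-HIT  vc=[]
2: 0xe2 (blk 14, set 0) → L1-HIT  vc=[]
3: 0xe4 (blk 14, set 0) → L1-HIT  vc=[]
4: 0x4f (blk 4, set 0) → MISS  vc=[14]
5: 0xe6 (blk 14, set 0) → VC-HIT  vc=[4]
6: 0x46 (blk 4, set 0) → VC-HIT  vc=[14]
7: 0x4b (blk 4, set 0) → L1-HIT  vc=[14]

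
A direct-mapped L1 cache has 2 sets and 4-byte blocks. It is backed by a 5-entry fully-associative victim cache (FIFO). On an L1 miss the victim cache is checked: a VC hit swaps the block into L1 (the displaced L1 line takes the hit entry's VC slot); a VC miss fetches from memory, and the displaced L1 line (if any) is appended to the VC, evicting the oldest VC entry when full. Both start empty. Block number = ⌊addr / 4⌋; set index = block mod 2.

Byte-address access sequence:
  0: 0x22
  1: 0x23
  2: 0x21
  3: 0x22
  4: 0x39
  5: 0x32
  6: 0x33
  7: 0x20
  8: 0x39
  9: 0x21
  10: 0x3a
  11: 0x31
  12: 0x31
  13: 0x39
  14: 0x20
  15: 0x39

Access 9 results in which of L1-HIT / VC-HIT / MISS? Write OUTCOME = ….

OUTCOME = VC-HIT

#0 0x22→b8/s0 MISS; vc=[]
#1 0x23→b8/s0 L1-HIT; vc=[]
#2 0x21→b8/s0 L1-HIT; vc=[]
#3 0x22→b8/s0 L1-HIT; vc=[]
#4 0x39→b14/s0 MISS; vc=[8]
#5 0x32→b12/s0 MISS; vc=[8,14]
#6 0x33→b12/s0 L1-HIT; vc=[8,14]
#7 0x20→b8/s0 VC-HIT; vc=[12,14]
#8 0x39→b14/s0 VC-HIT; vc=[12,8]
#9 0x21→b8/s0 VC-HIT; vc=[12,14]
#10 0x3a→b14/s0 VC-HIT; vc=[12,8]
#11 0x31→b12/s0 VC-HIT; vc=[14,8]
#12 0x31→b12/s0 L1-HIT; vc=[14,8]
#13 0x39→b14/s0 VC-HIT; vc=[12,8]
#14 0x20→b8/s0 VC-HIT; vc=[12,14]
#15 0x39→b14/s0 VC-HIT; vc=[12,8]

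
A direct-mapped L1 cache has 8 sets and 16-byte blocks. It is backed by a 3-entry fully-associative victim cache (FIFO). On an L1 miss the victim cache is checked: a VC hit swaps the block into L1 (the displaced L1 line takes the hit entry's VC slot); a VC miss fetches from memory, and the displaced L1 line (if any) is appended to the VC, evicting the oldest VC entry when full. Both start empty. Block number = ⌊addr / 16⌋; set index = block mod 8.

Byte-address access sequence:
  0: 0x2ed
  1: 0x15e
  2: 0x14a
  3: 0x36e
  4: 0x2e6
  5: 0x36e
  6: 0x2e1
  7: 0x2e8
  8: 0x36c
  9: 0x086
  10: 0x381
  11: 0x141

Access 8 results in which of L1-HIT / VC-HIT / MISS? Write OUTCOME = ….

OUTCOME = VC-HIT

0: 0x2ed (blk 46, set 6) → MISS  vc=[]
1: 0x15e (blk 21, set 5) → MISS  vc=[]
2: 0x14a (blk 20, set 4) → MISS  vc=[]
3: 0x36e (blk 54, set 6) → MISS  vc=[46]
4: 0x2e6 (blk 46, set 6) → VC-HIT  vc=[54]
5: 0x36e (blk 54, set 6) → VC-HIT  vc=[46]
6: 0x2e1 (blk 46, set 6) → VC-HIT  vc=[54]
7: 0x2e8 (blk 46, set 6) → L1-HIT  vc=[54]
8: 0x36c (blk 54, set 6) → VC-HIT  vc=[46]
9: 0x86 (blk 8, set 0) → MISS  vc=[46]
10: 0x381 (blk 56, set 0) → MISS  vc=[46, 8]
11: 0x141 (blk 20, set 4) → L1-HIT  vc=[46, 8]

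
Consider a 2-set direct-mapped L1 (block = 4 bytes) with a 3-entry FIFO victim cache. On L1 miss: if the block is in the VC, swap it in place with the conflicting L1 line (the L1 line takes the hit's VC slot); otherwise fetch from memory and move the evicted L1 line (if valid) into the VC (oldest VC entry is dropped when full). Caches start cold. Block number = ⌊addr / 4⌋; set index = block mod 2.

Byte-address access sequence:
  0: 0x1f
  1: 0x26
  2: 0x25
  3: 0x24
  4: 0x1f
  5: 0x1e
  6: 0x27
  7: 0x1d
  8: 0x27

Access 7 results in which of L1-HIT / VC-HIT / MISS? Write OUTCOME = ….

OUTCOME = VC-HIT

#0 0x1f→b7/s1 MISS; vc=[]
#1 0x26→b9/s1 MISS; vc=[7]
#2 0x25→b9/s1 L1-HIT; vc=[7]
#3 0x24→b9/s1 L1-HIT; vc=[7]
#4 0x1f→b7/s1 VC-HIT; vc=[9]
#5 0x1e→b7/s1 L1-HIT; vc=[9]
#6 0x27→b9/s1 VC-HIT; vc=[7]
#7 0x1d→b7/s1 VC-HIT; vc=[9]
#8 0x27→b9/s1 VC-HIT; vc=[7]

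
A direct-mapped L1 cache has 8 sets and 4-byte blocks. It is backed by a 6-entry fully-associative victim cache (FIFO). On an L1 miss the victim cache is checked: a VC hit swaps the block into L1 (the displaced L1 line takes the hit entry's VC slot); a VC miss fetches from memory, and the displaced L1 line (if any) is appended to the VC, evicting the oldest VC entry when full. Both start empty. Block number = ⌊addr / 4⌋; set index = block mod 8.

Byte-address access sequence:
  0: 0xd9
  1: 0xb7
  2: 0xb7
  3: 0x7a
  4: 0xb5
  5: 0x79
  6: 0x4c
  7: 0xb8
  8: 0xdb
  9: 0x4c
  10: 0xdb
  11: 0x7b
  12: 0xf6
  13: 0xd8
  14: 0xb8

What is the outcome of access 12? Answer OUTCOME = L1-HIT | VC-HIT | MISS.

OUTCOME = MISS

0: 0xd9 (blk 54, set 6) → MISS  vc=[]
1: 0xb7 (blk 45, set 5) → MISS  vc=[]
2: 0xb7 (blk 45, set 5) → L1-HIT  vc=[]
3: 0x7a (blk 30, set 6) → MISS  vc=[54]
4: 0xb5 (blk 45, set 5) → L1-HIT  vc=[54]
5: 0x79 (blk 30, set 6) → L1-HIT  vc=[54]
6: 0x4c (blk 19, set 3) → MISS  vc=[54]
7: 0xb8 (blk 46, set 6) → MISS  vc=[54, 30]
8: 0xdb (blk 54, set 6) → VC-HIT  vc=[46, 30]
9: 0x4c (blk 19, set 3) → L1-HIT  vc=[46, 30]
10: 0xdb (blk 54, set 6) → L1-HIT  vc=[46, 30]
11: 0x7b (blk 30, set 6) → VC-HIT  vc=[46, 54]
12: 0xf6 (blk 61, set 5) → MISS  vc=[46, 54, 45]
13: 0xd8 (blk 54, set 6) → VC-HIT  vc=[46, 30, 45]
14: 0xb8 (blk 46, set 6) → VC-HIT  vc=[54, 30, 45]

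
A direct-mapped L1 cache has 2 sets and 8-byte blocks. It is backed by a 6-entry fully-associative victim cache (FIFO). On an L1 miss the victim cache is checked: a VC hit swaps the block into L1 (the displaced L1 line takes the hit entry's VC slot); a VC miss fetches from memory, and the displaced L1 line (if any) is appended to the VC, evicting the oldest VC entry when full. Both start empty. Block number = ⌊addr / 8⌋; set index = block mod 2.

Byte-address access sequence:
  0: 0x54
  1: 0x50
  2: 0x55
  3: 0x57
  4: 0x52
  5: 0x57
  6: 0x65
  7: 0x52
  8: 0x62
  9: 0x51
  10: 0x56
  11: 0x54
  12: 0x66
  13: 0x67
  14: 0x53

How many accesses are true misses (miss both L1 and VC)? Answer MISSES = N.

MISSES = 2

  [0] addr=0x54 blk=10 s=0: MISS | VC []
  [1] addr=0x50 blk=10 s=0: L1-HIT | VC []
  [2] addr=0x55 blk=10 s=0: L1-HIT | VC []
  [3] addr=0x57 blk=10 s=0: L1-HIT | VC []
  [4] addr=0x52 blk=10 s=0: L1-HIT | VC []
  [5] addr=0x57 blk=10 s=0: L1-HIT | VC []
  [6] addr=0x65 blk=12 s=0: MISS | VC [10]
  [7] addr=0x52 blk=10 s=0: VC-HIT | VC [12]
  [8] addr=0x62 blk=12 s=0: VC-HIT | VC [10]
  [9] addr=0x51 blk=10 s=0: VC-HIT | VC [12]
  [10] addr=0x56 blk=10 s=0: L1-HIT | VC [12]
  [11] addr=0x54 blk=10 s=0: L1-HIT | VC [12]
  [12] addr=0x66 blk=12 s=0: VC-HIT | VC [10]
  [13] addr=0x67 blk=12 s=0: L1-HIT | VC [10]
  [14] addr=0x53 blk=10 s=0: VC-HIT | VC [12]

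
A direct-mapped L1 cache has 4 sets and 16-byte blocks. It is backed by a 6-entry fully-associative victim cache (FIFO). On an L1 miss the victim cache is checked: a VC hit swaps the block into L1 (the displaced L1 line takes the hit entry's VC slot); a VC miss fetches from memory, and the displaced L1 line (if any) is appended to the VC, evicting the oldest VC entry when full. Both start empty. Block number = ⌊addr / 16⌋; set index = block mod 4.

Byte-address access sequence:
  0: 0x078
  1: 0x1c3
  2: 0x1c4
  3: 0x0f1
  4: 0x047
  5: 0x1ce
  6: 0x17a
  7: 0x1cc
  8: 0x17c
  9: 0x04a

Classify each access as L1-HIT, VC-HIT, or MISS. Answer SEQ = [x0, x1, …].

SEQ = [MISS, MISS, L1-HIT, MISS, MISS, VC-HIT, MISS, L1-HIT, L1-HIT, VC-HIT]

  [0] addr=0x78 blk=7 s=3: MISS | VC []
  [1] addr=0x1c3 blk=28 s=0: MISS | VC []
  [2] addr=0x1c4 blk=28 s=0: L1-HIT | VC []
  [3] addr=0xf1 blk=15 s=3: MISS | VC [7]
  [4] addr=0x47 blk=4 s=0: MISS | VC [7, 28]
  [5] addr=0x1ce blk=28 s=0: VC-HIT | VC [7, 4]
  [6] addr=0x17a blk=23 s=3: MISS | VC [7, 4, 15]
  [7] addr=0x1cc blk=28 s=0: L1-HIT | VC [7, 4, 15]
  [8] addr=0x17c blk=23 s=3: L1-HIT | VC [7, 4, 15]
  [9] addr=0x4a blk=4 s=0: VC-HIT | VC [7, 28, 15]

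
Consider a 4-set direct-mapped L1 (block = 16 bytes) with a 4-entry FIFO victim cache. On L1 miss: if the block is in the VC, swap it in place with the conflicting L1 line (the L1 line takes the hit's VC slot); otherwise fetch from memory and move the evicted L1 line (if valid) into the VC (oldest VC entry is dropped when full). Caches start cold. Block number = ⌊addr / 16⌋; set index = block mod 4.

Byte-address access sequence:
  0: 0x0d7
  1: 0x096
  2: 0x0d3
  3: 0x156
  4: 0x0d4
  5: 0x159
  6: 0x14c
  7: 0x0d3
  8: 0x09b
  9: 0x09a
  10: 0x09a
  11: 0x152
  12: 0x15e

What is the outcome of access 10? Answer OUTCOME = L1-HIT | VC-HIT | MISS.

0: 0xd7 (blk 13, set 1) → MISS  vc=[]
1: 0x96 (blk 9, set 1) → MISS  vc=[13]
2: 0xd3 (blk 13, set 1) → VC-HIT  vc=[9]
3: 0x156 (blk 21, set 1) → MISS  vc=[9, 13]
4: 0xd4 (blk 13, set 1) → VC-HIT  vc=[9, 21]
5: 0x159 (blk 21, set 1) → VC-HIT  vc=[9, 13]
6: 0x14c (blk 20, set 0) → MISS  vc=[9, 13]
7: 0xd3 (blk 13, set 1) → VC-HIT  vc=[9, 21]
8: 0x9b (blk 9, set 1) → VC-HIT  vc=[13, 21]
9: 0x9a (blk 9, set 1) → L1-HIT  vc=[13, 21]
10: 0x9a (blk 9, set 1) → L1-HIT  vc=[13, 21]
11: 0x152 (blk 21, set 1) → VC-HIT  vc=[13, 9]
12: 0x15e (blk 21, set 1) → L1-HIT  vc=[13, 9]

OUTCOME = L1-HIT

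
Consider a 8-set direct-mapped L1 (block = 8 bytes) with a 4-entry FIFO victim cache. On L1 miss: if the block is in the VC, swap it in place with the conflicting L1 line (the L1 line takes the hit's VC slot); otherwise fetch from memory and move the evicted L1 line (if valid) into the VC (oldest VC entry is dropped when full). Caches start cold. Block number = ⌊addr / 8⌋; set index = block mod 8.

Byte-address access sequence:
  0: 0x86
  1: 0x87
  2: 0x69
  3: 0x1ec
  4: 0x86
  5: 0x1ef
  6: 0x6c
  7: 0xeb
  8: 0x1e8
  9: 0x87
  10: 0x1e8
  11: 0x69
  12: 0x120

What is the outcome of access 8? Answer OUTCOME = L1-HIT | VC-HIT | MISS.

OUTCOME = VC-HIT

#0 0x86→b16/s0 MISS; vc=[]
#1 0x87→b16/s0 L1-HIT; vc=[]
#2 0x69→b13/s5 MISS; vc=[]
#3 0x1ec→b61/s5 MISS; vc=[13]
#4 0x86→b16/s0 L1-HIT; vc=[13]
#5 0x1ef→b61/s5 L1-HIT; vc=[13]
#6 0x6c→b13/s5 VC-HIT; vc=[61]
#7 0xeb→b29/s5 MISS; vc=[61,13]
#8 0x1e8→b61/s5 VC-HIT; vc=[29,13]
#9 0x87→b16/s0 L1-HIT; vc=[29,13]
#10 0x1e8→b61/s5 L1-HIT; vc=[29,13]
#11 0x69→b13/s5 VC-HIT; vc=[29,61]
#12 0x120→b36/s4 MISS; vc=[29,61]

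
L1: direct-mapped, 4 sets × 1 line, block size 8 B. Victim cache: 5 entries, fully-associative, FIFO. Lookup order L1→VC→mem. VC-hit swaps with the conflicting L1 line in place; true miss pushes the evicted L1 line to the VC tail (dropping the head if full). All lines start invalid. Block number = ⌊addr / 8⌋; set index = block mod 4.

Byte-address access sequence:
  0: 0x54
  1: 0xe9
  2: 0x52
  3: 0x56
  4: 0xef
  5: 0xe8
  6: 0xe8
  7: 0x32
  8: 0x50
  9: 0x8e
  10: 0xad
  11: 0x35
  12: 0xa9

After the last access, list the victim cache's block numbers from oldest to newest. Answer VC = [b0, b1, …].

VC = [10, 29, 17]

#0 0x54→b10/s2 MISS; vc=[]
#1 0xe9→b29/s1 MISS; vc=[]
#2 0x52→b10/s2 L1-HIT; vc=[]
#3 0x56→b10/s2 L1-HIT; vc=[]
#4 0xef→b29/s1 L1-HIT; vc=[]
#5 0xe8→b29/s1 L1-HIT; vc=[]
#6 0xe8→b29/s1 L1-HIT; vc=[]
#7 0x32→b6/s2 MISS; vc=[10]
#8 0x50→b10/s2 VC-HIT; vc=[6]
#9 0x8e→b17/s1 MISS; vc=[6,29]
#10 0xad→b21/s1 MISS; vc=[6,29,17]
#11 0x35→b6/s2 VC-HIT; vc=[10,29,17]
#12 0xa9→b21/s1 L1-HIT; vc=[10,29,17]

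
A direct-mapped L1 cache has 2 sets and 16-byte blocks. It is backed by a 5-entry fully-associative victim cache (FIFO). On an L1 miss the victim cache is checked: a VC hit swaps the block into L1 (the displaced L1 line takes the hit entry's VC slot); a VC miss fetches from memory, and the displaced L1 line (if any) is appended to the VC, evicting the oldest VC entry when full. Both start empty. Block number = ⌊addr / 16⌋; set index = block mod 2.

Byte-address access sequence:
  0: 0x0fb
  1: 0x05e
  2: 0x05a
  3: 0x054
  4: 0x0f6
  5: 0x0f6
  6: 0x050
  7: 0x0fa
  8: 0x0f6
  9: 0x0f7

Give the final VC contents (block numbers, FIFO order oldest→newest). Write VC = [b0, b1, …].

VC = [5]

0: 0xfb (blk 15, set 1) → MISS  vc=[]
1: 0x5e (blk 5, set 1) → MISS  vc=[15]
2: 0x5a (blk 5, set 1) → L1-HIT  vc=[15]
3: 0x54 (blk 5, set 1) → L1-HIT  vc=[15]
4: 0xf6 (blk 15, set 1) → VC-HIT  vc=[5]
5: 0xf6 (blk 15, set 1) → L1-HIT  vc=[5]
6: 0x50 (blk 5, set 1) → VC-HIT  vc=[15]
7: 0xfa (blk 15, set 1) → VC-HIT  vc=[5]
8: 0xf6 (blk 15, set 1) → L1-HIT  vc=[5]
9: 0xf7 (blk 15, set 1) → L1-HIT  vc=[5]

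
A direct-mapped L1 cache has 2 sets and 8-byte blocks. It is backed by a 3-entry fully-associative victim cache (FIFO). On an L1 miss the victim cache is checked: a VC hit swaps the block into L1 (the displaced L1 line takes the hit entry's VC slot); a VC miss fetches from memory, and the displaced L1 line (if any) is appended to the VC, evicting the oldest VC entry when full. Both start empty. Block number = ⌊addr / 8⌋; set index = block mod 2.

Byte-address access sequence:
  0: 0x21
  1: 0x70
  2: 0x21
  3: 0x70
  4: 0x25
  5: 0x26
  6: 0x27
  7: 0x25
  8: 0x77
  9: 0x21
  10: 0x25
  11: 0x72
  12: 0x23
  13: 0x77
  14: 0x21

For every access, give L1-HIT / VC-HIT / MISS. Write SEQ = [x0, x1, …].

SEQ = [MISS, MISS, VC-HIT, VC-HIT, VC-HIT, L1-HIT, L1-HIT, L1-HIT, VC-HIT, VC-HIT, L1-HIT, VC-HIT, VC-HIT, VC-HIT, VC-HIT]

#0 0x21→b4/s0 MISS; vc=[]
#1 0x70→b14/s0 MISS; vc=[4]
#2 0x21→b4/s0 VC-HIT; vc=[14]
#3 0x70→b14/s0 VC-HIT; vc=[4]
#4 0x25→b4/s0 VC-HIT; vc=[14]
#5 0x26→b4/s0 L1-HIT; vc=[14]
#6 0x27→b4/s0 L1-HIT; vc=[14]
#7 0x25→b4/s0 L1-HIT; vc=[14]
#8 0x77→b14/s0 VC-HIT; vc=[4]
#9 0x21→b4/s0 VC-HIT; vc=[14]
#10 0x25→b4/s0 L1-HIT; vc=[14]
#11 0x72→b14/s0 VC-HIT; vc=[4]
#12 0x23→b4/s0 VC-HIT; vc=[14]
#13 0x77→b14/s0 VC-HIT; vc=[4]
#14 0x21→b4/s0 VC-HIT; vc=[14]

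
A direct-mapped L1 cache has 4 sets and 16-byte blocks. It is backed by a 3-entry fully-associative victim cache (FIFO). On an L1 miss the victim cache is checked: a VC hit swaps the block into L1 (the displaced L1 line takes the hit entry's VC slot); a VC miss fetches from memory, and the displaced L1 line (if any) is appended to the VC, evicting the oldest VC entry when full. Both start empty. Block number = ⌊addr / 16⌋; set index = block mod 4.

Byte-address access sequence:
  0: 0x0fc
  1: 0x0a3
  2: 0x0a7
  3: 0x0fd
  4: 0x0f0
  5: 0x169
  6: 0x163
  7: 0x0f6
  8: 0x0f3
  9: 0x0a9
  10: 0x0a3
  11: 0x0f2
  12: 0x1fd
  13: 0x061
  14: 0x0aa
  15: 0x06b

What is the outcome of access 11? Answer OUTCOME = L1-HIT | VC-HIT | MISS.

OUTCOME = L1-HIT

  [0] addr=0xfc blk=15 s=3: MISS | VC []
  [1] addr=0xa3 blk=10 s=2: MISS | VC []
  [2] addr=0xa7 blk=10 s=2: L1-HIT | VC []
  [3] addr=0xfd blk=15 s=3: L1-HIT | VC []
  [4] addr=0xf0 blk=15 s=3: L1-HIT | VC []
  [5] addr=0x169 blk=22 s=2: MISS | VC [10]
  [6] addr=0x163 blk=22 s=2: L1-HIT | VC [10]
  [7] addr=0xf6 blk=15 s=3: L1-HIT | VC [10]
  [8] addr=0xf3 blk=15 s=3: L1-HIT | VC [10]
  [9] addr=0xa9 blk=10 s=2: VC-HIT | VC [22]
  [10] addr=0xa3 blk=10 s=2: L1-HIT | VC [22]
  [11] addr=0xf2 blk=15 s=3: L1-HIT | VC [22]
  [12] addr=0x1fd blk=31 s=3: MISS | VC [22, 15]
  [13] addr=0x61 blk=6 s=2: MISS | VC [22, 15, 10]
  [14] addr=0xaa blk=10 s=2: VC-HIT | VC [22, 15, 6]
  [15] addr=0x6b blk=6 s=2: VC-HIT | VC [22, 15, 10]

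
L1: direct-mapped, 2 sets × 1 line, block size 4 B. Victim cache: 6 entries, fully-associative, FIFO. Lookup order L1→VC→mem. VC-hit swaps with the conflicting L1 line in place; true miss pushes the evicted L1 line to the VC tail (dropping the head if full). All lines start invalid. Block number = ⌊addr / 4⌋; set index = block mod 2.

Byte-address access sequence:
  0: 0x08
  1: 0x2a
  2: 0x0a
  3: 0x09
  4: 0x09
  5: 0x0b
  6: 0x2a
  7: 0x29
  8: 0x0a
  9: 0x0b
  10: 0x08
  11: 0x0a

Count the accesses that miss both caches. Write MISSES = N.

MISSES = 2

#0 0x8→b2/s0 MISS; vc=[]
#1 0x2a→b10/s0 MISS; vc=[2]
#2 0xa→b2/s0 VC-HIT; vc=[10]
#3 0x9→b2/s0 L1-HIT; vc=[10]
#4 0x9→b2/s0 L1-HIT; vc=[10]
#5 0xb→b2/s0 L1-HIT; vc=[10]
#6 0x2a→b10/s0 VC-HIT; vc=[2]
#7 0x29→b10/s0 L1-HIT; vc=[2]
#8 0xa→b2/s0 VC-HIT; vc=[10]
#9 0xb→b2/s0 L1-HIT; vc=[10]
#10 0x8→b2/s0 L1-HIT; vc=[10]
#11 0xa→b2/s0 L1-HIT; vc=[10]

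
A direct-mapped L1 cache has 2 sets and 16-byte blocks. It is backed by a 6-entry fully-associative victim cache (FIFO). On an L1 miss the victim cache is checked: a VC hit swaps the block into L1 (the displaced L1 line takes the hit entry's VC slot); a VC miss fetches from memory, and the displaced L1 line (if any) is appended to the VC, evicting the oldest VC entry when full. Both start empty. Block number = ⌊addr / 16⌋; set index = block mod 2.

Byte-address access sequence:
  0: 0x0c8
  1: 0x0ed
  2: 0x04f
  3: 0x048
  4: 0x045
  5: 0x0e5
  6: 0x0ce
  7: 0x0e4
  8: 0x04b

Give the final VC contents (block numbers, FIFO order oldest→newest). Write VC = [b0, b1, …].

0: 0xc8 (blk 12, set 0) → MISS  vc=[]
1: 0xed (blk 14, set 0) → MISS  vc=[12]
2: 0x4f (blk 4, set 0) → MISS  vc=[12, 14]
3: 0x48 (blk 4, set 0) → L1-HIT  vc=[12, 14]
4: 0x45 (blk 4, set 0) → L1-HIT  vc=[12, 14]
5: 0xe5 (blk 14, set 0) → VC-HIT  vc=[12, 4]
6: 0xce (blk 12, set 0) → VC-HIT  vc=[14, 4]
7: 0xe4 (blk 14, set 0) → VC-HIT  vc=[12, 4]
8: 0x4b (blk 4, set 0) → VC-HIT  vc=[12, 14]

VC = [12, 14]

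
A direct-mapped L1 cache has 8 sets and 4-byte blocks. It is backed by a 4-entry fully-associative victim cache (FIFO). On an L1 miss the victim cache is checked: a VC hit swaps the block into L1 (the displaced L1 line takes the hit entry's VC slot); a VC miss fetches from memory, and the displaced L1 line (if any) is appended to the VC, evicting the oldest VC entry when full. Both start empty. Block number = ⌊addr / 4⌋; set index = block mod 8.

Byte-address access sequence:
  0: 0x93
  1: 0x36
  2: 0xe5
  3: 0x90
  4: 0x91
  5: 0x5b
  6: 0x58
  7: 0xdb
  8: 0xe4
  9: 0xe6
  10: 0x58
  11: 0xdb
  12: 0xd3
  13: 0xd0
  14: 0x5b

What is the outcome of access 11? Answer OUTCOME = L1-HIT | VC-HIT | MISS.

OUTCOME = VC-HIT

0: 0x93 (blk 36, set 4) → MISS  vc=[]
1: 0x36 (blk 13, set 5) → MISS  vc=[]
2: 0xe5 (blk 57, set 1) → MISS  vc=[]
3: 0x90 (blk 36, set 4) → L1-HIT  vc=[]
4: 0x91 (blk 36, set 4) → L1-HIT  vc=[]
5: 0x5b (blk 22, set 6) → MISS  vc=[]
6: 0x58 (blk 22, set 6) → L1-HIT  vc=[]
7: 0xdb (blk 54, set 6) → MISS  vc=[22]
8: 0xe4 (blk 57, set 1) → L1-HIT  vc=[22]
9: 0xe6 (blk 57, set 1) → L1-HIT  vc=[22]
10: 0x58 (blk 22, set 6) → VC-HIT  vc=[54]
11: 0xdb (blk 54, set 6) → VC-HIT  vc=[22]
12: 0xd3 (blk 52, set 4) → MISS  vc=[22, 36]
13: 0xd0 (blk 52, set 4) → L1-HIT  vc=[22, 36]
14: 0x5b (blk 22, set 6) → VC-HIT  vc=[54, 36]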